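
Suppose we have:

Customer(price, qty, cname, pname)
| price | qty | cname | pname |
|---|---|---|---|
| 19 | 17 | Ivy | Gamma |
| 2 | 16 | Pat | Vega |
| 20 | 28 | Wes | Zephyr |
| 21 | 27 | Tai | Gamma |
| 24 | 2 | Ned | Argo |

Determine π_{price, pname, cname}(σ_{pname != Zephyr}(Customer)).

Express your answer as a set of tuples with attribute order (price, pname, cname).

Selection pname != Zephyr: {(19, 17, Ivy, Gamma), (2, 16, Pat, Vega), (21, 27, Tai, Gamma), (24, 2, Ned, Argo)}
π[price, pname, cname]: project onto (price, pname, cname) → {(19, Gamma, Ivy), (2, Vega, Pat), (21, Gamma, Tai), (24, Argo, Ned)}

{(19, Gamma, Ivy), (2, Vega, Pat), (21, Gamma, Tai), (24, Argo, Ned)}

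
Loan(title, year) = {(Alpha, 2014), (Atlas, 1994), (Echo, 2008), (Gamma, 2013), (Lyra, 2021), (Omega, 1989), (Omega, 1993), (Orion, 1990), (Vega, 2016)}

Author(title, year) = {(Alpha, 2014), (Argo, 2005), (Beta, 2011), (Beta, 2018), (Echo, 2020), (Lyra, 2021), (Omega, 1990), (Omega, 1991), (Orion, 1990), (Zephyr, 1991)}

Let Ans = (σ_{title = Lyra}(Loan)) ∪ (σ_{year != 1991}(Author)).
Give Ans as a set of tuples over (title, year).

{(Alpha, 2014), (Argo, 2005), (Beta, 2011), (Beta, 2018), (Echo, 2020), (Lyra, 2021), (Omega, 1990), (Orion, 1990)}

Filtering on title = Lyra leaves {(Lyra, 2021)}.
Filtering on year != 1991 leaves {(Alpha, 2014), (Argo, 2005), (Beta, 2011), (Beta, 2018), (Echo, 2020), (Lyra, 2021), (Omega, 1990), (Orion, 1990)}.
Taking the union: {(Alpha, 2014), (Argo, 2005), (Beta, 2011), (Beta, 2018), (Echo, 2020), (Lyra, 2021), (Omega, 1990), (Orion, 1990)}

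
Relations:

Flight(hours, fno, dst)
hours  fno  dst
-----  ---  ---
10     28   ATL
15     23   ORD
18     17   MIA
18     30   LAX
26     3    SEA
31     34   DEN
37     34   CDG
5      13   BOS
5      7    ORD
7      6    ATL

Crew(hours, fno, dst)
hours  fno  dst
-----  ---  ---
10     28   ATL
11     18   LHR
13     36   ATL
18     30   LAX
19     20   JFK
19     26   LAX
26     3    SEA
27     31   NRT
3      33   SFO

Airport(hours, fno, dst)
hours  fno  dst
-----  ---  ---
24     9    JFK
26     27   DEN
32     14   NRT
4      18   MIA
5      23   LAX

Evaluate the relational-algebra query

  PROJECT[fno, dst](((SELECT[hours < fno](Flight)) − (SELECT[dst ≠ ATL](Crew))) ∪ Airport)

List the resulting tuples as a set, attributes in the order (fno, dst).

Filtering on hours < fno leaves {(10, 28, ATL), (15, 23, ORD), (18, 30, LAX), (31, 34, DEN), (5, 13, BOS), (5, 7, ORD)}.
Filtering on dst ≠ ATL leaves {(11, 18, LHR), (18, 30, LAX), (19, 20, JFK), (19, 26, LAX), (26, 3, SEA), (27, 31, NRT), (3, 33, SFO)}.
Taking the difference: {(10, 28, ATL), (15, 23, ORD), (31, 34, DEN), (5, 13, BOS), (5, 7, ORD)}
Taking the union: {(10, 28, ATL), (15, 23, ORD), (24, 9, JFK), (26, 27, DEN), (31, 34, DEN), (32, 14, NRT), (4, 18, MIA), (5, 13, BOS), (5, 23, LAX), (5, 7, ORD)}
π[fno, dst]: project onto (fno, dst) → {(13, BOS), (14, NRT), (18, MIA), (23, LAX), (23, ORD), (27, DEN), (28, ATL), (34, DEN), (7, ORD), (9, JFK)}

{(13, BOS), (14, NRT), (18, MIA), (23, LAX), (23, ORD), (27, DEN), (28, ATL), (34, DEN), (7, ORD), (9, JFK)}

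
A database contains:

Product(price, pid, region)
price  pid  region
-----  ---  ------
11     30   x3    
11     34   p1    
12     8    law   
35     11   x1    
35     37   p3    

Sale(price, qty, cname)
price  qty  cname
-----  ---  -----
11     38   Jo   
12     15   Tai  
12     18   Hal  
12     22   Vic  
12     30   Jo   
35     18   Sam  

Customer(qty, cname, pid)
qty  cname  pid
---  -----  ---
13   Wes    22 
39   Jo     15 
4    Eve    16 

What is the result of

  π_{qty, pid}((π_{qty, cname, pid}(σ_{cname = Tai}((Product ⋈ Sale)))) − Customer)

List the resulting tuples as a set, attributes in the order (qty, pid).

Joining Product and Sale on price yields {(11, 30, x3, 38, Jo), (11, 34, p1, 38, Jo), (12, 8, law, 15, Tai), (12, 8, law, 18, Hal), (12, 8, law, 22, Vic), (12, 8, law, 30, Jo), (35, 11, x1, 18, Sam), (35, 37, p3, 18, Sam)}.
σ[cname = Tai]: keep tuples satisfying cname = Tai → {(12, 8, law, 15, Tai)}
π[qty, cname, pid]: project onto (qty, cname, pid) → {(15, Tai, 8)}
Set difference of the two operands is {(15, Tai, 8)}.
π[qty, pid]: project onto (qty, pid) → {(15, 8)}

{(15, 8)}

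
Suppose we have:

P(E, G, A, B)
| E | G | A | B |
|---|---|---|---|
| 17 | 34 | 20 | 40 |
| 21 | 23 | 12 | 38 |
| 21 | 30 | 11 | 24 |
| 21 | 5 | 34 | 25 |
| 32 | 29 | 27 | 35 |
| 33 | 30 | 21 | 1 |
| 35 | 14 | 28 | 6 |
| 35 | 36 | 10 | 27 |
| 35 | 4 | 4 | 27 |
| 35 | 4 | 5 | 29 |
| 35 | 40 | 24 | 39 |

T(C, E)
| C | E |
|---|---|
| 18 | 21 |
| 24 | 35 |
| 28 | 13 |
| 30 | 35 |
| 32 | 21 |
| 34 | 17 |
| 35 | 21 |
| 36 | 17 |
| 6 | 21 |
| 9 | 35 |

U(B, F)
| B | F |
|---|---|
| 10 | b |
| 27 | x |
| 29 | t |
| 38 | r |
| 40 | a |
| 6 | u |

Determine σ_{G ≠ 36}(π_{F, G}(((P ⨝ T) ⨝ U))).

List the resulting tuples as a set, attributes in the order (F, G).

Natural join on E: {(17, 34, 20, 40, 34), (17, 34, 20, 40, 36), (21, 23, 12, 38, 18), (21, 23, 12, 38, 32), (21, 23, 12, 38, 35), (21, 23, 12, 38, 6), (21, 30, 11, 24, 18), (21, 30, 11, 24, 32), (21, 30, 11, 24, 35), (21, 30, 11, 24, 6), (21, 5, 34, 25, 18), (21, 5, 34, 25, 32), (21, 5, 34, 25, 35), (21, 5, 34, 25, 6), (35, 14, 28, 6, 24), (35, 14, 28, 6, 30), (35, 14, 28, 6, 9), (35, 36, 10, 27, 24), (35, 36, 10, 27, 30), (35, 36, 10, 27, 9), (35, 4, 4, 27, 24), (35, 4, 4, 27, 30), (35, 4, 4, 27, 9), (35, 4, 5, 29, 24), (35, 4, 5, 29, 30), (35, 4, 5, 29, 9), (35, 40, 24, 39, 24), (35, 40, 24, 39, 30), (35, 40, 24, 39, 9)}
Natural join on B: {(17, 34, 20, 40, 34, a), (17, 34, 20, 40, 36, a), (21, 23, 12, 38, 18, r), (21, 23, 12, 38, 32, r), (21, 23, 12, 38, 35, r), (21, 23, 12, 38, 6, r), (35, 14, 28, 6, 24, u), (35, 14, 28, 6, 30, u), (35, 14, 28, 6, 9, u), (35, 36, 10, 27, 24, x), (35, 36, 10, 27, 30, x), (35, 36, 10, 27, 9, x), (35, 4, 4, 27, 24, x), (35, 4, 4, 27, 30, x), (35, 4, 4, 27, 9, x), (35, 4, 5, 29, 24, t), (35, 4, 5, 29, 30, t), (35, 4, 5, 29, 9, t)}
Projecting to F, G (12 duplicate(s) eliminated): {(a, 34), (r, 23), (t, 4), (u, 14), (x, 36), (x, 4)}
σ[G ≠ 36]: keep tuples satisfying G ≠ 36 → {(a, 34), (r, 23), (t, 4), (u, 14), (x, 4)}

{(a, 34), (r, 23), (t, 4), (u, 14), (x, 4)}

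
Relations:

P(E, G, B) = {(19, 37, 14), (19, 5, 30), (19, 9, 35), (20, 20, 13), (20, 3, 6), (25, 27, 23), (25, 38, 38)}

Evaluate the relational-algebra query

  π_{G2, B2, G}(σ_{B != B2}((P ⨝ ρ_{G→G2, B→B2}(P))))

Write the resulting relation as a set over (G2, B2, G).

ρ[G→G2, B→B2]: schema becomes (E, G2, B2); tuples unchanged.
Natural join on E: {(19, 37, 14, 37, 14), (19, 37, 14, 5, 30), (19, 37, 14, 9, 35), (19, 5, 30, 37, 14), (19, 5, 30, 5, 30), (19, 5, 30, 9, 35), (19, 9, 35, 37, 14), (19, 9, 35, 5, 30), (19, 9, 35, 9, 35), (20, 20, 13, 20, 13), (20, 20, 13, 3, 6), (20, 3, 6, 20, 13), (20, 3, 6, 3, 6), (25, 27, 23, 27, 23), (25, 27, 23, 38, 38), (25, 38, 38, 27, 23), (25, 38, 38, 38, 38)}
Filtering on B != B2 leaves {(19, 37, 14, 5, 30), (19, 37, 14, 9, 35), (19, 5, 30, 37, 14), (19, 5, 30, 9, 35), (19, 9, 35, 37, 14), (19, 9, 35, 5, 30), (20, 20, 13, 3, 6), (20, 3, 6, 20, 13), (25, 27, 23, 38, 38), (25, 38, 38, 27, 23)}.
π[G2, B2, G]: project onto (G2, B2, G) → {(20, 13, 3), (27, 23, 38), (3, 6, 20), (37, 14, 5), (37, 14, 9), (38, 38, 27), (5, 30, 37), (5, 30, 9), (9, 35, 37), (9, 35, 5)}

{(20, 13, 3), (27, 23, 38), (3, 6, 20), (37, 14, 5), (37, 14, 9), (38, 38, 27), (5, 30, 37), (5, 30, 9), (9, 35, 37), (9, 35, 5)}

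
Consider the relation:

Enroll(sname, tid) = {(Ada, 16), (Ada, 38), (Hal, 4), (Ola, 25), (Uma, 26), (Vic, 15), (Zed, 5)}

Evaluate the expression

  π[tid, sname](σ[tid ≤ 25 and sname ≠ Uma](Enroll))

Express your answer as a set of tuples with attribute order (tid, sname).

{(15, Vic), (16, Ada), (25, Ola), (4, Hal), (5, Zed)}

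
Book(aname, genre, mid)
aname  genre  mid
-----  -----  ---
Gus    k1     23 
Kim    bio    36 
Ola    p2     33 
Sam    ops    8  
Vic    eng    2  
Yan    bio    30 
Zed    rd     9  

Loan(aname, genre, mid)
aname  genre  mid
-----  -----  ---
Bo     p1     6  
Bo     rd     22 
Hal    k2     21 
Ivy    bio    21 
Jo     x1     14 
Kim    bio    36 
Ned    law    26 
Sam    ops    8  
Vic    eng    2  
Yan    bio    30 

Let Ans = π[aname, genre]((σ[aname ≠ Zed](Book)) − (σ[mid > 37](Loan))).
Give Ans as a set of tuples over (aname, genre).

{(Gus, k1), (Kim, bio), (Ola, p2), (Sam, ops), (Vic, eng), (Yan, bio)}

Filtering on aname ≠ Zed leaves {(Gus, k1, 23), (Kim, bio, 36), (Ola, p2, 33), (Sam, ops, 8), (Vic, eng, 2), (Yan, bio, 30)}.
Filtering on mid > 37 leaves {}.
Set difference of the two operands is {(Gus, k1, 23), (Kim, bio, 36), (Ola, p2, 33), (Sam, ops, 8), (Vic, eng, 2), (Yan, bio, 30)}.
π_{aname, genre} gives {(Gus, k1), (Kim, bio), (Ola, p2), (Sam, ops), (Vic, eng), (Yan, bio)}.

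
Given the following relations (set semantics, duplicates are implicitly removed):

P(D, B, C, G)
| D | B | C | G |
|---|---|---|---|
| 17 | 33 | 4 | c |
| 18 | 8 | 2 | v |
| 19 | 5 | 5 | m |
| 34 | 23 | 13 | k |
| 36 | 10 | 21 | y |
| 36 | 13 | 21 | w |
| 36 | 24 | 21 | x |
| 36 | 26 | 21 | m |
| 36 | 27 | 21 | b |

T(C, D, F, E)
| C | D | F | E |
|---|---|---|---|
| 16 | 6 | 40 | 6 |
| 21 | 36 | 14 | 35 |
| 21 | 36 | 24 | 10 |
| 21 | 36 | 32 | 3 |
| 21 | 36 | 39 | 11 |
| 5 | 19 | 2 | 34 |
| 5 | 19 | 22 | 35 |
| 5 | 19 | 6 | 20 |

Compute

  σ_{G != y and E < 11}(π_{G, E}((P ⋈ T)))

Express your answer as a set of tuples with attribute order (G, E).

{(b, 10), (b, 3), (m, 10), (m, 3), (w, 10), (w, 3), (x, 10), (x, 3)}

P ⋈ T (natural join on D, C): {(19, 5, 5, m, 2, 34), (19, 5, 5, m, 22, 35), (19, 5, 5, m, 6, 20), (36, 10, 21, y, 14, 35), (36, 10, 21, y, 24, 10), (36, 10, 21, y, 32, 3), (36, 10, 21, y, 39, 11), (36, 13, 21, w, 14, 35), (36, 13, 21, w, 24, 10), (36, 13, 21, w, 32, 3), (36, 13, 21, w, 39, 11), (36, 24, 21, x, 14, 35), (36, 24, 21, x, 24, 10), (36, 24, 21, x, 32, 3), (36, 24, 21, x, 39, 11), (36, 26, 21, m, 14, 35), (36, 26, 21, m, 24, 10), (36, 26, 21, m, 32, 3), (36, 26, 21, m, 39, 11), (36, 27, 21, b, 14, 35), (36, 27, 21, b, 24, 10), (36, 27, 21, b, 32, 3), (36, 27, 21, b, 39, 11)}
Keep only column(s) G, E (1 duplicate(s) eliminated): {(b, 10), (b, 11), (b, 3), (b, 35), (m, 10), (m, 11), (m, 20), (m, 3), (m, 34), (m, 35), (w, 10), (w, 11), (w, 3), (w, 35), (x, 10), (x, 11), (x, 3), (x, 35), (y, 10), (y, 11), (y, 3), (y, 35)}
Filtering on G != y and E < 11 leaves {(b, 10), (b, 3), (m, 10), (m, 3), (w, 10), (w, 3), (x, 10), (x, 3)}.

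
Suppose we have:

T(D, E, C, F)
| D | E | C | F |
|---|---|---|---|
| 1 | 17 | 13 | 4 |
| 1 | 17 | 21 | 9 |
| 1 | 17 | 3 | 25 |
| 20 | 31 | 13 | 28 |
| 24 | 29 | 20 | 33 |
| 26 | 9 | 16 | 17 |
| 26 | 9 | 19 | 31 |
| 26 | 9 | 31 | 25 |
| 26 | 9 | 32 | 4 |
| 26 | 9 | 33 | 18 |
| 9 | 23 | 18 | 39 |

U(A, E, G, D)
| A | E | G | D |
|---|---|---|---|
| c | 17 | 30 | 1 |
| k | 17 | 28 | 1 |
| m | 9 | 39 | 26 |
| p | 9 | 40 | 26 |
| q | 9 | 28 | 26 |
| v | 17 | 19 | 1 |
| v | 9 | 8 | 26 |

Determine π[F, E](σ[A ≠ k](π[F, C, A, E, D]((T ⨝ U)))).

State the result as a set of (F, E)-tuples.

{(17, 9), (18, 9), (25, 17), (25, 9), (31, 9), (4, 17), (4, 9), (9, 17)}

T ⋈ U (natural join on D, E): {(1, 17, 13, 4, c, 30), (1, 17, 13, 4, k, 28), (1, 17, 13, 4, v, 19), (1, 17, 21, 9, c, 30), (1, 17, 21, 9, k, 28), (1, 17, 21, 9, v, 19), (1, 17, 3, 25, c, 30), (1, 17, 3, 25, k, 28), (1, 17, 3, 25, v, 19), (26, 9, 16, 17, m, 39), (26, 9, 16, 17, p, 40), (26, 9, 16, 17, q, 28), (26, 9, 16, 17, v, 8), (26, 9, 19, 31, m, 39), (26, 9, 19, 31, p, 40), (26, 9, 19, 31, q, 28), (26, 9, 19, 31, v, 8), (26, 9, 31, 25, m, 39), (26, 9, 31, 25, p, 40), (26, 9, 31, 25, q, 28), (26, 9, 31, 25, v, 8), (26, 9, 32, 4, m, 39), (26, 9, 32, 4, p, 40), (26, 9, 32, 4, q, 28), (26, 9, 32, 4, v, 8), (26, 9, 33, 18, m, 39), (26, 9, 33, 18, p, 40), (26, 9, 33, 18, q, 28), (26, 9, 33, 18, v, 8)}
Projecting to F, C, A, E, D: {(17, 16, m, 9, 26), (17, 16, p, 9, 26), (17, 16, q, 9, 26), (17, 16, v, 9, 26), (18, 33, m, 9, 26), (18, 33, p, 9, 26), (18, 33, q, 9, 26), (18, 33, v, 9, 26), (25, 3, c, 17, 1), (25, 3, k, 17, 1), (25, 3, v, 17, 1), (25, 31, m, 9, 26), (25, 31, p, 9, 26), (25, 31, q, 9, 26), (25, 31, v, 9, 26), (31, 19, m, 9, 26), (31, 19, p, 9, 26), (31, 19, q, 9, 26), (31, 19, v, 9, 26), (4, 13, c, 17, 1), (4, 13, k, 17, 1), (4, 13, v, 17, 1), (4, 32, m, 9, 26), (4, 32, p, 9, 26), (4, 32, q, 9, 26), (4, 32, v, 9, 26), (9, 21, c, 17, 1), (9, 21, k, 17, 1), (9, 21, v, 17, 1)}
Apply σ_{A ≠ k}; surviving tuples: {(17, 16, m, 9, 26), (17, 16, p, 9, 26), (17, 16, q, 9, 26), (17, 16, v, 9, 26), (18, 33, m, 9, 26), (18, 33, p, 9, 26), (18, 33, q, 9, 26), (18, 33, v, 9, 26), (25, 3, c, 17, 1), (25, 3, v, 17, 1), (25, 31, m, 9, 26), (25, 31, p, 9, 26), (25, 31, q, 9, 26), (25, 31, v, 9, 26), (31, 19, m, 9, 26), (31, 19, p, 9, 26), (31, 19, q, 9, 26), (31, 19, v, 9, 26), (4, 13, c, 17, 1), (4, 13, v, 17, 1), (4, 32, m, 9, 26), (4, 32, p, 9, 26), (4, 32, q, 9, 26), (4, 32, v, 9, 26), (9, 21, c, 17, 1), (9, 21, v, 17, 1)}
Projecting to F, E (18 duplicate(s) eliminated): {(17, 9), (18, 9), (25, 17), (25, 9), (31, 9), (4, 17), (4, 9), (9, 17)}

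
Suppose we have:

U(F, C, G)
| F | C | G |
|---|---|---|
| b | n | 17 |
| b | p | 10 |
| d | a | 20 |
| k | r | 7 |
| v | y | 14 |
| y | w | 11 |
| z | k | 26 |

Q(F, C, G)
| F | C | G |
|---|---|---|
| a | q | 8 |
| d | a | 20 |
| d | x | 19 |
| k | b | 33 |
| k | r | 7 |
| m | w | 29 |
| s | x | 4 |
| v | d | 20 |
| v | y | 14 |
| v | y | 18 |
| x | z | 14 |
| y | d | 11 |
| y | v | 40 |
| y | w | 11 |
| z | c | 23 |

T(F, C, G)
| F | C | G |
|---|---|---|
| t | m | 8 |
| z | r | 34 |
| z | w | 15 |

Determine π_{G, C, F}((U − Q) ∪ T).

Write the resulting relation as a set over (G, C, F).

{(10, p, b), (15, w, z), (17, n, b), (26, k, z), (34, r, z), (8, m, t)}

Difference: {(b, n, 17), (b, p, 10), (d, a, 20), (k, r, 7), (v, y, 14), (y, w, 11), (z, k, 26)} with {(a, q, 8), (d, a, 20), (d, x, 19), (k, b, 33), (k, r, 7), (m, w, 29), (s, x, 4), (v, d, 20), (v, y, 14), (v, y, 18), (x, z, 14), (y, d, 11), (y, v, 40), (y, w, 11), (z, c, 23)} → {(b, n, 17), (b, p, 10), (z, k, 26)}
Union: {(b, n, 17), (b, p, 10), (z, k, 26)} with {(t, m, 8), (z, r, 34), (z, w, 15)} → {(b, n, 17), (b, p, 10), (t, m, 8), (z, k, 26), (z, r, 34), (z, w, 15)}
π_{G, C, F} gives {(10, p, b), (15, w, z), (17, n, b), (26, k, z), (34, r, z), (8, m, t)}.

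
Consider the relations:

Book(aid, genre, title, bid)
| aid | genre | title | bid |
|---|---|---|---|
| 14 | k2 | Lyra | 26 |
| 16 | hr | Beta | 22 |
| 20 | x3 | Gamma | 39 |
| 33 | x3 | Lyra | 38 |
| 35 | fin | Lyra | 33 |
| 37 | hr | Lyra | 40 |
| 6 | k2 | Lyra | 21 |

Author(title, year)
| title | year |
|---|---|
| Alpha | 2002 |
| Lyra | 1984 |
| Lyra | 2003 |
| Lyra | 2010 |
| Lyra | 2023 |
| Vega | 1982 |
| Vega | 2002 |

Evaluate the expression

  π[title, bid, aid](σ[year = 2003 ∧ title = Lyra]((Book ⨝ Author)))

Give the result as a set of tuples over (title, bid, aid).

Natural join on title: {(14, k2, Lyra, 26, 1984), (14, k2, Lyra, 26, 2003), (14, k2, Lyra, 26, 2010), (14, k2, Lyra, 26, 2023), (33, x3, Lyra, 38, 1984), (33, x3, Lyra, 38, 2003), (33, x3, Lyra, 38, 2010), (33, x3, Lyra, 38, 2023), (35, fin, Lyra, 33, 1984), (35, fin, Lyra, 33, 2003), (35, fin, Lyra, 33, 2010), (35, fin, Lyra, 33, 2023), (37, hr, Lyra, 40, 1984), (37, hr, Lyra, 40, 2003), (37, hr, Lyra, 40, 2010), (37, hr, Lyra, 40, 2023), (6, k2, Lyra, 21, 1984), (6, k2, Lyra, 21, 2003), (6, k2, Lyra, 21, 2010), (6, k2, Lyra, 21, 2023)}
σ[year = 2003 ∧ title = Lyra]: keep tuples satisfying year = 2003 ∧ title = Lyra → {(14, k2, Lyra, 26, 2003), (33, x3, Lyra, 38, 2003), (35, fin, Lyra, 33, 2003), (37, hr, Lyra, 40, 2003), (6, k2, Lyra, 21, 2003)}
Keep only column(s) title, bid, aid: {(Lyra, 21, 6), (Lyra, 26, 14), (Lyra, 33, 35), (Lyra, 38, 33), (Lyra, 40, 37)}

{(Lyra, 21, 6), (Lyra, 26, 14), (Lyra, 33, 35), (Lyra, 38, 33), (Lyra, 40, 37)}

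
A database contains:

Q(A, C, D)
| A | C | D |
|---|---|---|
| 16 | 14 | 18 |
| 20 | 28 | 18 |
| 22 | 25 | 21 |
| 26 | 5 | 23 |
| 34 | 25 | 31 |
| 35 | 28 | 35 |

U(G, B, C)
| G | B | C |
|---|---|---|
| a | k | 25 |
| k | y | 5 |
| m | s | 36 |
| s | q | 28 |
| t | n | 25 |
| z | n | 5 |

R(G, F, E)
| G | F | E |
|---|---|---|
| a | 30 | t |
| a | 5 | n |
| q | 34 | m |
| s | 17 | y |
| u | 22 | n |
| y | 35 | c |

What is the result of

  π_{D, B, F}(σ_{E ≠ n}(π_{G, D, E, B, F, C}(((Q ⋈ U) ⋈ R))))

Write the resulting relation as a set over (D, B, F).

{(18, q, 17), (21, k, 30), (31, k, 30), (35, q, 17)}

Joining Q and U on C yields {(20, 28, 18, s, q), (22, 25, 21, a, k), (22, 25, 21, t, n), (26, 5, 23, k, y), (26, 5, 23, z, n), (34, 25, 31, a, k), (34, 25, 31, t, n), (35, 28, 35, s, q)}.
Joining (Q ⋈ U) and R on G yields {(20, 28, 18, s, q, 17, y), (22, 25, 21, a, k, 30, t), (22, 25, 21, a, k, 5, n), (34, 25, 31, a, k, 30, t), (34, 25, 31, a, k, 5, n), (35, 28, 35, s, q, 17, y)}.
π_{G, D, E, B, F, C} gives {(a, 21, n, k, 5, 25), (a, 21, t, k, 30, 25), (a, 31, n, k, 5, 25), (a, 31, t, k, 30, 25), (s, 18, y, q, 17, 28), (s, 35, y, q, 17, 28)}.
Apply σ_{E ≠ n}; surviving tuples: {(a, 21, t, k, 30, 25), (a, 31, t, k, 30, 25), (s, 18, y, q, 17, 28), (s, 35, y, q, 17, 28)}
π_{D, B, F} gives {(18, q, 17), (21, k, 30), (31, k, 30), (35, q, 17)}.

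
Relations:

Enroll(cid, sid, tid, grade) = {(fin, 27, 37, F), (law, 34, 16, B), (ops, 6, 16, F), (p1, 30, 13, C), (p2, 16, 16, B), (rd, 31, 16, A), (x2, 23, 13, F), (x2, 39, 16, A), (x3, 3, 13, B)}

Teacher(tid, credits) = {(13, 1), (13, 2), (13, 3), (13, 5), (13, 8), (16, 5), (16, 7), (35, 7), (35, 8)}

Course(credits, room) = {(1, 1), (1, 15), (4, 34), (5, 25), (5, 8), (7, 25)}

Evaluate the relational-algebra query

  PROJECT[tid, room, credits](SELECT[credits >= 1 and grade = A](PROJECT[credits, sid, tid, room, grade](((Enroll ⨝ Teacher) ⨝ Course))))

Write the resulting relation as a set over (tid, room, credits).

{(16, 25, 5), (16, 25, 7), (16, 8, 5)}

Natural join on tid: {(law, 34, 16, B, 5), (law, 34, 16, B, 7), (ops, 6, 16, F, 5), (ops, 6, 16, F, 7), (p1, 30, 13, C, 1), (p1, 30, 13, C, 2), (p1, 30, 13, C, 3), (p1, 30, 13, C, 5), (p1, 30, 13, C, 8), (p2, 16, 16, B, 5), (p2, 16, 16, B, 7), (rd, 31, 16, A, 5), (rd, 31, 16, A, 7), (x2, 23, 13, F, 1), (x2, 23, 13, F, 2), (x2, 23, 13, F, 3), (x2, 23, 13, F, 5), (x2, 23, 13, F, 8), (x2, 39, 16, A, 5), (x2, 39, 16, A, 7), (x3, 3, 13, B, 1), (x3, 3, 13, B, 2), (x3, 3, 13, B, 3), (x3, 3, 13, B, 5), (x3, 3, 13, B, 8)}
Natural join on credits: {(law, 34, 16, B, 5, 25), (law, 34, 16, B, 5, 8), (law, 34, 16, B, 7, 25), (ops, 6, 16, F, 5, 25), (ops, 6, 16, F, 5, 8), (ops, 6, 16, F, 7, 25), (p1, 30, 13, C, 1, 1), (p1, 30, 13, C, 1, 15), (p1, 30, 13, C, 5, 25), (p1, 30, 13, C, 5, 8), (p2, 16, 16, B, 5, 25), (p2, 16, 16, B, 5, 8), (p2, 16, 16, B, 7, 25), (rd, 31, 16, A, 5, 25), (rd, 31, 16, A, 5, 8), (rd, 31, 16, A, 7, 25), (x2, 23, 13, F, 1, 1), (x2, 23, 13, F, 1, 15), (x2, 23, 13, F, 5, 25), (x2, 23, 13, F, 5, 8), (x2, 39, 16, A, 5, 25), (x2, 39, 16, A, 5, 8), (x2, 39, 16, A, 7, 25), (x3, 3, 13, B, 1, 1), (x3, 3, 13, B, 1, 15), (x3, 3, 13, B, 5, 25), (x3, 3, 13, B, 5, 8)}
π[credits, sid, tid, room, grade]: project onto (credits, sid, tid, room, grade) → {(1, 23, 13, 1, F), (1, 23, 13, 15, F), (1, 3, 13, 1, B), (1, 3, 13, 15, B), (1, 30, 13, 1, C), (1, 30, 13, 15, C), (5, 16, 16, 25, B), (5, 16, 16, 8, B), (5, 23, 13, 25, F), (5, 23, 13, 8, F), (5, 3, 13, 25, B), (5, 3, 13, 8, B), (5, 30, 13, 25, C), (5, 30, 13, 8, C), (5, 31, 16, 25, A), (5, 31, 16, 8, A), (5, 34, 16, 25, B), (5, 34, 16, 8, B), (5, 39, 16, 25, A), (5, 39, 16, 8, A), (5, 6, 16, 25, F), (5, 6, 16, 8, F), (7, 16, 16, 25, B), (7, 31, 16, 25, A), (7, 34, 16, 25, B), (7, 39, 16, 25, A), (7, 6, 16, 25, F)}
Selection credits >= 1 and grade = A: {(5, 31, 16, 25, A), (5, 31, 16, 8, A), (5, 39, 16, 25, A), (5, 39, 16, 8, A), (7, 31, 16, 25, A), (7, 39, 16, 25, A)}
π[tid, room, credits]: project onto (tid, room, credits) (3 duplicate(s) eliminated) → {(16, 25, 5), (16, 25, 7), (16, 8, 5)}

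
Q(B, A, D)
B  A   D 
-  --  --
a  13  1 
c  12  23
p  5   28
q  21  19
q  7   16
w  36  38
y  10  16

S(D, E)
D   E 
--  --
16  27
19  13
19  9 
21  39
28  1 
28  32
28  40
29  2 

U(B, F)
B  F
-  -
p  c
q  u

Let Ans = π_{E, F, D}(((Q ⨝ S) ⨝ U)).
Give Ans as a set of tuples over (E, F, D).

{(1, c, 28), (13, u, 19), (27, u, 16), (32, c, 28), (40, c, 28), (9, u, 19)}

Joining Q and S on D yields {(p, 5, 28, 1), (p, 5, 28, 32), (p, 5, 28, 40), (q, 21, 19, 13), (q, 21, 19, 9), (q, 7, 16, 27), (y, 10, 16, 27)}.
Joining (Q ⨝ S) and U on B yields {(p, 5, 28, 1, c), (p, 5, 28, 32, c), (p, 5, 28, 40, c), (q, 21, 19, 13, u), (q, 21, 19, 9, u), (q, 7, 16, 27, u)}.
Keep only column(s) E, F, D: {(1, c, 28), (13, u, 19), (27, u, 16), (32, c, 28), (40, c, 28), (9, u, 19)}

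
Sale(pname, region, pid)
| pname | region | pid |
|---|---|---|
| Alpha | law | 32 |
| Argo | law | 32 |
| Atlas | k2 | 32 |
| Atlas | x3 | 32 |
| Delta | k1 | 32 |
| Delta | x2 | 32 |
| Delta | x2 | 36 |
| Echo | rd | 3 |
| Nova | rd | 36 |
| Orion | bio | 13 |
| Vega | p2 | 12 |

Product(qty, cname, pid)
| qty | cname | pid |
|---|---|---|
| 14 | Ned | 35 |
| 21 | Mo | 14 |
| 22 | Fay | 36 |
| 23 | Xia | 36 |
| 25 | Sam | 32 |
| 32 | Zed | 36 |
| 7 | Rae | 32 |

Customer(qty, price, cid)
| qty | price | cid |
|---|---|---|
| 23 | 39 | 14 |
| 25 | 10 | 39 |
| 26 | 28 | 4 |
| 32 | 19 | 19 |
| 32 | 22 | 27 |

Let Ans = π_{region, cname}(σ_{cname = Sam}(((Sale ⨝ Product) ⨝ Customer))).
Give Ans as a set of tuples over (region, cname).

{(k1, Sam), (k2, Sam), (law, Sam), (x2, Sam), (x3, Sam)}

Natural join on pid: {(Alpha, law, 32, 25, Sam), (Alpha, law, 32, 7, Rae), (Argo, law, 32, 25, Sam), (Argo, law, 32, 7, Rae), (Atlas, k2, 32, 25, Sam), (Atlas, k2, 32, 7, Rae), (Atlas, x3, 32, 25, Sam), (Atlas, x3, 32, 7, Rae), (Delta, k1, 32, 25, Sam), (Delta, k1, 32, 7, Rae), (Delta, x2, 32, 25, Sam), (Delta, x2, 32, 7, Rae), (Delta, x2, 36, 22, Fay), (Delta, x2, 36, 23, Xia), (Delta, x2, 36, 32, Zed), (Nova, rd, 36, 22, Fay), (Nova, rd, 36, 23, Xia), (Nova, rd, 36, 32, Zed)}
Natural join on qty: {(Alpha, law, 32, 25, Sam, 10, 39), (Argo, law, 32, 25, Sam, 10, 39), (Atlas, k2, 32, 25, Sam, 10, 39), (Atlas, x3, 32, 25, Sam, 10, 39), (Delta, k1, 32, 25, Sam, 10, 39), (Delta, x2, 32, 25, Sam, 10, 39), (Delta, x2, 36, 23, Xia, 39, 14), (Delta, x2, 36, 32, Zed, 19, 19), (Delta, x2, 36, 32, Zed, 22, 27), (Nova, rd, 36, 23, Xia, 39, 14), (Nova, rd, 36, 32, Zed, 19, 19), (Nova, rd, 36, 32, Zed, 22, 27)}
Selection cname = Sam: {(Alpha, law, 32, 25, Sam, 10, 39), (Argo, law, 32, 25, Sam, 10, 39), (Atlas, k2, 32, 25, Sam, 10, 39), (Atlas, x3, 32, 25, Sam, 10, 39), (Delta, k1, 32, 25, Sam, 10, 39), (Delta, x2, 32, 25, Sam, 10, 39)}
π_{region, cname} gives {(k1, Sam), (k2, Sam), (law, Sam), (x2, Sam), (x3, Sam)} (1 duplicate(s) eliminated).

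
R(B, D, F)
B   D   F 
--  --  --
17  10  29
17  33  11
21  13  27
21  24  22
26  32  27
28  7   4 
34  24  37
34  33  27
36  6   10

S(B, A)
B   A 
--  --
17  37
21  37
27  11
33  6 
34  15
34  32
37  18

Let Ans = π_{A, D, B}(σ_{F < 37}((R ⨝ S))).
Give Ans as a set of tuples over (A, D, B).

{(15, 33, 34), (32, 33, 34), (37, 10, 17), (37, 13, 21), (37, 24, 21), (37, 33, 17)}

Natural join on B: {(17, 10, 29, 37), (17, 33, 11, 37), (21, 13, 27, 37), (21, 24, 22, 37), (34, 24, 37, 15), (34, 24, 37, 32), (34, 33, 27, 15), (34, 33, 27, 32)}
Apply σ_{F < 37}; surviving tuples: {(17, 10, 29, 37), (17, 33, 11, 37), (21, 13, 27, 37), (21, 24, 22, 37), (34, 33, 27, 15), (34, 33, 27, 32)}
π[A, D, B]: project onto (A, D, B) → {(15, 33, 34), (32, 33, 34), (37, 10, 17), (37, 13, 21), (37, 24, 21), (37, 33, 17)}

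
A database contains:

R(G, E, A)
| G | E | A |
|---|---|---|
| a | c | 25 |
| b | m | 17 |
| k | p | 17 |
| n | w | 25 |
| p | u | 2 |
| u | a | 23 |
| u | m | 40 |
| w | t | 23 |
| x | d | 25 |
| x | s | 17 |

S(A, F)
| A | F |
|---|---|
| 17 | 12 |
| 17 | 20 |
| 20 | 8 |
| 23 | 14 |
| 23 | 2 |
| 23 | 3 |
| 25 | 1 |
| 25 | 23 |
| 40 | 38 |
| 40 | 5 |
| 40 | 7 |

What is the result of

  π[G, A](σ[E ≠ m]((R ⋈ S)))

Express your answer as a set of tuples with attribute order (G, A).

Joining R and S on A yields {(a, c, 25, 1), (a, c, 25, 23), (b, m, 17, 12), (b, m, 17, 20), (k, p, 17, 12), (k, p, 17, 20), (n, w, 25, 1), (n, w, 25, 23), (u, a, 23, 14), (u, a, 23, 2), (u, a, 23, 3), (u, m, 40, 38), (u, m, 40, 5), (u, m, 40, 7), (w, t, 23, 14), (w, t, 23, 2), (w, t, 23, 3), (x, d, 25, 1), (x, d, 25, 23), (x, s, 17, 12), (x, s, 17, 20)}.
Filtering on E ≠ m leaves {(a, c, 25, 1), (a, c, 25, 23), (k, p, 17, 12), (k, p, 17, 20), (n, w, 25, 1), (n, w, 25, 23), (u, a, 23, 14), (u, a, 23, 2), (u, a, 23, 3), (w, t, 23, 14), (w, t, 23, 2), (w, t, 23, 3), (x, d, 25, 1), (x, d, 25, 23), (x, s, 17, 12), (x, s, 17, 20)}.
Keep only column(s) G, A (9 duplicate(s) eliminated): {(a, 25), (k, 17), (n, 25), (u, 23), (w, 23), (x, 17), (x, 25)}

{(a, 25), (k, 17), (n, 25), (u, 23), (w, 23), (x, 17), (x, 25)}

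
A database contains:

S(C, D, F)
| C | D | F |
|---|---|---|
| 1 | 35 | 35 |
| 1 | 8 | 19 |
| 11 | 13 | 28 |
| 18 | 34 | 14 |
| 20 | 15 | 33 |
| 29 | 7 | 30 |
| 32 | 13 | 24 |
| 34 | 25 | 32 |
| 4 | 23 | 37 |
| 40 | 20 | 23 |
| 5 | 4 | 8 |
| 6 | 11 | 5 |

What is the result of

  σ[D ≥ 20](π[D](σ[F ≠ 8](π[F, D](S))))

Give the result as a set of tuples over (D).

{20, 23, 25, 34, 35}

π_{F, D} gives {(14, 34), (19, 8), (23, 20), (24, 13), (28, 13), (30, 7), (32, 25), (33, 15), (35, 35), (37, 23), (5, 11), (8, 4)}.
Apply σ_{F ≠ 8}; surviving tuples: {(14, 34), (19, 8), (23, 20), (24, 13), (28, 13), (30, 7), (32, 25), (33, 15), (35, 35), (37, 23), (5, 11)}
π_{D} gives {11, 13, 15, 20, 23, 25, 34, 35, 7, 8} (1 duplicate(s) eliminated).
Apply σ_{D ≥ 20}; surviving tuples: {20, 23, 25, 34, 35}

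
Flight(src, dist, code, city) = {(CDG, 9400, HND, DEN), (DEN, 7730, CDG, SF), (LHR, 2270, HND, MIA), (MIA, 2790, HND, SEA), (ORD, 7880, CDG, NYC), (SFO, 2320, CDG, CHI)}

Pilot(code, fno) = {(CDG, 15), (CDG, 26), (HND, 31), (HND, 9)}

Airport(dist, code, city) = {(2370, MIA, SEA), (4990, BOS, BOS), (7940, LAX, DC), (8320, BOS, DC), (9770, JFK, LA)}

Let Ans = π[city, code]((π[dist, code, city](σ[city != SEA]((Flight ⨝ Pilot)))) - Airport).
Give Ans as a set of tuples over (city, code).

Joining Flight and Pilot on code yields {(CDG, 9400, HND, DEN, 31), (CDG, 9400, HND, DEN, 9), (DEN, 7730, CDG, SF, 15), (DEN, 7730, CDG, SF, 26), (LHR, 2270, HND, MIA, 31), (LHR, 2270, HND, MIA, 9), (MIA, 2790, HND, SEA, 31), (MIA, 2790, HND, SEA, 9), (ORD, 7880, CDG, NYC, 15), (ORD, 7880, CDG, NYC, 26), (SFO, 2320, CDG, CHI, 15), (SFO, 2320, CDG, CHI, 26)}.
Apply σ_{city != SEA}; surviving tuples: {(CDG, 9400, HND, DEN, 31), (CDG, 9400, HND, DEN, 9), (DEN, 7730, CDG, SF, 15), (DEN, 7730, CDG, SF, 26), (LHR, 2270, HND, MIA, 31), (LHR, 2270, HND, MIA, 9), (ORD, 7880, CDG, NYC, 15), (ORD, 7880, CDG, NYC, 26), (SFO, 2320, CDG, CHI, 15), (SFO, 2320, CDG, CHI, 26)}
π_{dist, code, city} gives {(2270, HND, MIA), (2320, CDG, CHI), (7730, CDG, SF), (7880, CDG, NYC), (9400, HND, DEN)} (5 duplicate(s) eliminated).
Difference: {(2270, HND, MIA), (2320, CDG, CHI), (7730, CDG, SF), (7880, CDG, NYC), (9400, HND, DEN)} with {(2370, MIA, SEA), (4990, BOS, BOS), (7940, LAX, DC), (8320, BOS, DC), (9770, JFK, LA)} → {(2270, HND, MIA), (2320, CDG, CHI), (7730, CDG, SF), (7880, CDG, NYC), (9400, HND, DEN)}
π_{city, code} gives {(CHI, CDG), (DEN, HND), (MIA, HND), (NYC, CDG), (SF, CDG)}.

{(CHI, CDG), (DEN, HND), (MIA, HND), (NYC, CDG), (SF, CDG)}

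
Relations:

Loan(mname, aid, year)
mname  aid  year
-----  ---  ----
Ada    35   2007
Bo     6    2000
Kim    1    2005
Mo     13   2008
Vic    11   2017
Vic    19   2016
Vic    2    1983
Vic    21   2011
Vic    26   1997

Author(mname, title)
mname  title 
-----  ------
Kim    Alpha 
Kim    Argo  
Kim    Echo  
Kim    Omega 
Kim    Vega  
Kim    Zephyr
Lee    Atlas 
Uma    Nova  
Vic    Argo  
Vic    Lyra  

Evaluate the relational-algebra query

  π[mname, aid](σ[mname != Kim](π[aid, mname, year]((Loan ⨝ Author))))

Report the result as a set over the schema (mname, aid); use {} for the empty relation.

Joining Loan and Author on mname yields {(Kim, 1, 2005, Alpha), (Kim, 1, 2005, Argo), (Kim, 1, 2005, Echo), (Kim, 1, 2005, Omega), (Kim, 1, 2005, Vega), (Kim, 1, 2005, Zephyr), (Vic, 11, 2017, Argo), (Vic, 11, 2017, Lyra), (Vic, 19, 2016, Argo), (Vic, 19, 2016, Lyra), (Vic, 2, 1983, Argo), (Vic, 2, 1983, Lyra), (Vic, 21, 2011, Argo), (Vic, 21, 2011, Lyra), (Vic, 26, 1997, Argo), (Vic, 26, 1997, Lyra)}.
π[aid, mname, year]: project onto (aid, mname, year) (10 duplicate(s) eliminated) → {(1, Kim, 2005), (11, Vic, 2017), (19, Vic, 2016), (2, Vic, 1983), (21, Vic, 2011), (26, Vic, 1997)}
Selection mname != Kim: {(11, Vic, 2017), (19, Vic, 2016), (2, Vic, 1983), (21, Vic, 2011), (26, Vic, 1997)}
π[mname, aid]: project onto (mname, aid) → {(Vic, 11), (Vic, 19), (Vic, 2), (Vic, 21), (Vic, 26)}

{(Vic, 11), (Vic, 19), (Vic, 2), (Vic, 21), (Vic, 26)}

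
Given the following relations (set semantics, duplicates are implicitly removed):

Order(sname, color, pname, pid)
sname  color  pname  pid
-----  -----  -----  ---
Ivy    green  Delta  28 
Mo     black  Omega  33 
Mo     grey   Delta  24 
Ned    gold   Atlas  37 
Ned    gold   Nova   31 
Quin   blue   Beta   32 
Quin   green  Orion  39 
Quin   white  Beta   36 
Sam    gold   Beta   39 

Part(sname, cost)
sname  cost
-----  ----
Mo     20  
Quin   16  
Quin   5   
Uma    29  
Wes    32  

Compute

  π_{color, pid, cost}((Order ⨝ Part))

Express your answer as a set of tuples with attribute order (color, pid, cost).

Natural join on sname: {(Mo, black, Omega, 33, 20), (Mo, grey, Delta, 24, 20), (Quin, blue, Beta, 32, 16), (Quin, blue, Beta, 32, 5), (Quin, green, Orion, 39, 16), (Quin, green, Orion, 39, 5), (Quin, white, Beta, 36, 16), (Quin, white, Beta, 36, 5)}
Projecting to color, pid, cost: {(black, 33, 20), (blue, 32, 16), (blue, 32, 5), (green, 39, 16), (green, 39, 5), (grey, 24, 20), (white, 36, 16), (white, 36, 5)}

{(black, 33, 20), (blue, 32, 16), (blue, 32, 5), (green, 39, 16), (green, 39, 5), (grey, 24, 20), (white, 36, 16), (white, 36, 5)}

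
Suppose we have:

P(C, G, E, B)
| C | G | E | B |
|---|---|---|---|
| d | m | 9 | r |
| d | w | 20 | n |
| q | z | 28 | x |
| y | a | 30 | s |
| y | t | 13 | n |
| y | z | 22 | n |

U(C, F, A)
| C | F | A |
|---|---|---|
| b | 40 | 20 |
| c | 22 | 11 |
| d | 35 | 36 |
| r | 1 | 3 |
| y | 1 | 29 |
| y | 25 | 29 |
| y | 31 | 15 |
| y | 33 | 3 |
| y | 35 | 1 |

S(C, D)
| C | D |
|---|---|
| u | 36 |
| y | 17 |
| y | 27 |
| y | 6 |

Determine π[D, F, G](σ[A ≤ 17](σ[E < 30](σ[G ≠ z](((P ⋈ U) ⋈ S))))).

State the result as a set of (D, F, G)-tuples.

Natural join on C: {(d, m, 9, r, 35, 36), (d, w, 20, n, 35, 36), (y, a, 30, s, 1, 29), (y, a, 30, s, 25, 29), (y, a, 30, s, 31, 15), (y, a, 30, s, 33, 3), (y, a, 30, s, 35, 1), (y, t, 13, n, 1, 29), (y, t, 13, n, 25, 29), (y, t, 13, n, 31, 15), (y, t, 13, n, 33, 3), (y, t, 13, n, 35, 1), (y, z, 22, n, 1, 29), (y, z, 22, n, 25, 29), (y, z, 22, n, 31, 15), (y, z, 22, n, 33, 3), (y, z, 22, n, 35, 1)}
Natural join on C: {(y, a, 30, s, 1, 29, 17), (y, a, 30, s, 1, 29, 27), (y, a, 30, s, 1, 29, 6), (y, a, 30, s, 25, 29, 17), (y, a, 30, s, 25, 29, 27), (y, a, 30, s, 25, 29, 6), (y, a, 30, s, 31, 15, 17), (y, a, 30, s, 31, 15, 27), (y, a, 30, s, 31, 15, 6), (y, a, 30, s, 33, 3, 17), (y, a, 30, s, 33, 3, 27), (y, a, 30, s, 33, 3, 6), (y, a, 30, s, 35, 1, 17), (y, a, 30, s, 35, 1, 27), (y, a, 30, s, 35, 1, 6), (y, t, 13, n, 1, 29, 17), (y, t, 13, n, 1, 29, 27), (y, t, 13, n, 1, 29, 6), (y, t, 13, n, 25, 29, 17), (y, t, 13, n, 25, 29, 27), (y, t, 13, n, 25, 29, 6), (y, t, 13, n, 31, 15, 17), (y, t, 13, n, 31, 15, 27), (y, t, 13, n, 31, 15, 6), (y, t, 13, n, 33, 3, 17), (y, t, 13, n, 33, 3, 27), (y, t, 13, n, 33, 3, 6), (y, t, 13, n, 35, 1, 17), (y, t, 13, n, 35, 1, 27), (y, t, 13, n, 35, 1, 6), (y, z, 22, n, 1, 29, 17), (y, z, 22, n, 1, 29, 27), (y, z, 22, n, 1, 29, 6), (y, z, 22, n, 25, 29, 17), (y, z, 22, n, 25, 29, 27), (y, z, 22, n, 25, 29, 6), (y, z, 22, n, 31, 15, 17), (y, z, 22, n, 31, 15, 27), (y, z, 22, n, 31, 15, 6), (y, z, 22, n, 33, 3, 17), (y, z, 22, n, 33, 3, 27), (y, z, 22, n, 33, 3, 6), (y, z, 22, n, 35, 1, 17), (y, z, 22, n, 35, 1, 27), (y, z, 22, n, 35, 1, 6)}
σ[G ≠ z]: keep tuples satisfying G ≠ z → {(y, a, 30, s, 1, 29, 17), (y, a, 30, s, 1, 29, 27), (y, a, 30, s, 1, 29, 6), (y, a, 30, s, 25, 29, 17), (y, a, 30, s, 25, 29, 27), (y, a, 30, s, 25, 29, 6), (y, a, 30, s, 31, 15, 17), (y, a, 30, s, 31, 15, 27), (y, a, 30, s, 31, 15, 6), (y, a, 30, s, 33, 3, 17), (y, a, 30, s, 33, 3, 27), (y, a, 30, s, 33, 3, 6), (y, a, 30, s, 35, 1, 17), (y, a, 30, s, 35, 1, 27), (y, a, 30, s, 35, 1, 6), (y, t, 13, n, 1, 29, 17), (y, t, 13, n, 1, 29, 27), (y, t, 13, n, 1, 29, 6), (y, t, 13, n, 25, 29, 17), (y, t, 13, n, 25, 29, 27), (y, t, 13, n, 25, 29, 6), (y, t, 13, n, 31, 15, 17), (y, t, 13, n, 31, 15, 27), (y, t, 13, n, 31, 15, 6), (y, t, 13, n, 33, 3, 17), (y, t, 13, n, 33, 3, 27), (y, t, 13, n, 33, 3, 6), (y, t, 13, n, 35, 1, 17), (y, t, 13, n, 35, 1, 27), (y, t, 13, n, 35, 1, 6)}
σ[E < 30]: keep tuples satisfying E < 30 → {(y, t, 13, n, 1, 29, 17), (y, t, 13, n, 1, 29, 27), (y, t, 13, n, 1, 29, 6), (y, t, 13, n, 25, 29, 17), (y, t, 13, n, 25, 29, 27), (y, t, 13, n, 25, 29, 6), (y, t, 13, n, 31, 15, 17), (y, t, 13, n, 31, 15, 27), (y, t, 13, n, 31, 15, 6), (y, t, 13, n, 33, 3, 17), (y, t, 13, n, 33, 3, 27), (y, t, 13, n, 33, 3, 6), (y, t, 13, n, 35, 1, 17), (y, t, 13, n, 35, 1, 27), (y, t, 13, n, 35, 1, 6)}
σ[A ≤ 17]: keep tuples satisfying A ≤ 17 → {(y, t, 13, n, 31, 15, 17), (y, t, 13, n, 31, 15, 27), (y, t, 13, n, 31, 15, 6), (y, t, 13, n, 33, 3, 17), (y, t, 13, n, 33, 3, 27), (y, t, 13, n, 33, 3, 6), (y, t, 13, n, 35, 1, 17), (y, t, 13, n, 35, 1, 27), (y, t, 13, n, 35, 1, 6)}
Keep only column(s) D, F, G: {(17, 31, t), (17, 33, t), (17, 35, t), (27, 31, t), (27, 33, t), (27, 35, t), (6, 31, t), (6, 33, t), (6, 35, t)}

{(17, 31, t), (17, 33, t), (17, 35, t), (27, 31, t), (27, 33, t), (27, 35, t), (6, 31, t), (6, 33, t), (6, 35, t)}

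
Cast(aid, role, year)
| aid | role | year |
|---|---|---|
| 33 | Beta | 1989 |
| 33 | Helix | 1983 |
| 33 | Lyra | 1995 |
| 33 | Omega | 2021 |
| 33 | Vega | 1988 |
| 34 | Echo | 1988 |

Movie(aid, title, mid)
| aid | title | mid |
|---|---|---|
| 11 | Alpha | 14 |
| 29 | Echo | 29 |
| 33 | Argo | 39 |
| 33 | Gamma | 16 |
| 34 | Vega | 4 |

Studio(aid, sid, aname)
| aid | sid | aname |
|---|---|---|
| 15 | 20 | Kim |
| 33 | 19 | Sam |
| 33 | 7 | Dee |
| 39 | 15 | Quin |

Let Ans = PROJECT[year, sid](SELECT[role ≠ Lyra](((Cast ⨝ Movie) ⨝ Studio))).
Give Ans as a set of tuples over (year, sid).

Joining Cast and Movie on aid yields {(33, Beta, 1989, Argo, 39), (33, Beta, 1989, Gamma, 16), (33, Helix, 1983, Argo, 39), (33, Helix, 1983, Gamma, 16), (33, Lyra, 1995, Argo, 39), (33, Lyra, 1995, Gamma, 16), (33, Omega, 2021, Argo, 39), (33, Omega, 2021, Gamma, 16), (33, Vega, 1988, Argo, 39), (33, Vega, 1988, Gamma, 16), (34, Echo, 1988, Vega, 4)}.
Joining (Cast ⨝ Movie) and Studio on aid yields {(33, Beta, 1989, Argo, 39, 19, Sam), (33, Beta, 1989, Argo, 39, 7, Dee), (33, Beta, 1989, Gamma, 16, 19, Sam), (33, Beta, 1989, Gamma, 16, 7, Dee), (33, Helix, 1983, Argo, 39, 19, Sam), (33, Helix, 1983, Argo, 39, 7, Dee), (33, Helix, 1983, Gamma, 16, 19, Sam), (33, Helix, 1983, Gamma, 16, 7, Dee), (33, Lyra, 1995, Argo, 39, 19, Sam), (33, Lyra, 1995, Argo, 39, 7, Dee), (33, Lyra, 1995, Gamma, 16, 19, Sam), (33, Lyra, 1995, Gamma, 16, 7, Dee), (33, Omega, 2021, Argo, 39, 19, Sam), (33, Omega, 2021, Argo, 39, 7, Dee), (33, Omega, 2021, Gamma, 16, 19, Sam), (33, Omega, 2021, Gamma, 16, 7, Dee), (33, Vega, 1988, Argo, 39, 19, Sam), (33, Vega, 1988, Argo, 39, 7, Dee), (33, Vega, 1988, Gamma, 16, 19, Sam), (33, Vega, 1988, Gamma, 16, 7, Dee)}.
Selection role ≠ Lyra: {(33, Beta, 1989, Argo, 39, 19, Sam), (33, Beta, 1989, Argo, 39, 7, Dee), (33, Beta, 1989, Gamma, 16, 19, Sam), (33, Beta, 1989, Gamma, 16, 7, Dee), (33, Helix, 1983, Argo, 39, 19, Sam), (33, Helix, 1983, Argo, 39, 7, Dee), (33, Helix, 1983, Gamma, 16, 19, Sam), (33, Helix, 1983, Gamma, 16, 7, Dee), (33, Omega, 2021, Argo, 39, 19, Sam), (33, Omega, 2021, Argo, 39, 7, Dee), (33, Omega, 2021, Gamma, 16, 19, Sam), (33, Omega, 2021, Gamma, 16, 7, Dee), (33, Vega, 1988, Argo, 39, 19, Sam), (33, Vega, 1988, Argo, 39, 7, Dee), (33, Vega, 1988, Gamma, 16, 19, Sam), (33, Vega, 1988, Gamma, 16, 7, Dee)}
Keep only column(s) year, sid (8 duplicate(s) eliminated): {(1983, 19), (1983, 7), (1988, 19), (1988, 7), (1989, 19), (1989, 7), (2021, 19), (2021, 7)}

{(1983, 19), (1983, 7), (1988, 19), (1988, 7), (1989, 19), (1989, 7), (2021, 19), (2021, 7)}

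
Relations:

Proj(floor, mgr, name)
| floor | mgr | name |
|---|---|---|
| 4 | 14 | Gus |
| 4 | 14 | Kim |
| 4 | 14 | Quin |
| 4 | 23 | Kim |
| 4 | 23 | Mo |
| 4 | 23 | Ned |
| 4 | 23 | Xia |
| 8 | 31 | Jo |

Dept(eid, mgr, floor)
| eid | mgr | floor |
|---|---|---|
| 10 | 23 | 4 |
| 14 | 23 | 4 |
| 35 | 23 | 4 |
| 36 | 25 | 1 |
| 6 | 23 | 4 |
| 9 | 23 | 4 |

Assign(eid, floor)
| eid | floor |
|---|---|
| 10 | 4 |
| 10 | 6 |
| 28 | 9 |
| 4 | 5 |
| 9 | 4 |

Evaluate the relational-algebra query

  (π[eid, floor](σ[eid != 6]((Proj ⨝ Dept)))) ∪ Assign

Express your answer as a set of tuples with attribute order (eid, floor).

{(10, 4), (10, 6), (14, 4), (28, 9), (35, 4), (4, 5), (9, 4)}

Proj ⋈ Dept (natural join on floor, mgr): {(4, 23, Kim, 10), (4, 23, Kim, 14), (4, 23, Kim, 35), (4, 23, Kim, 6), (4, 23, Kim, 9), (4, 23, Mo, 10), (4, 23, Mo, 14), (4, 23, Mo, 35), (4, 23, Mo, 6), (4, 23, Mo, 9), (4, 23, Ned, 10), (4, 23, Ned, 14), (4, 23, Ned, 35), (4, 23, Ned, 6), (4, 23, Ned, 9), (4, 23, Xia, 10), (4, 23, Xia, 14), (4, 23, Xia, 35), (4, 23, Xia, 6), (4, 23, Xia, 9)}
Filtering on eid != 6 leaves {(4, 23, Kim, 10), (4, 23, Kim, 14), (4, 23, Kim, 35), (4, 23, Kim, 9), (4, 23, Mo, 10), (4, 23, Mo, 14), (4, 23, Mo, 35), (4, 23, Mo, 9), (4, 23, Ned, 10), (4, 23, Ned, 14), (4, 23, Ned, 35), (4, 23, Ned, 9), (4, 23, Xia, 10), (4, 23, Xia, 14), (4, 23, Xia, 35), (4, 23, Xia, 9)}.
π[eid, floor]: project onto (eid, floor) (12 duplicate(s) eliminated) → {(10, 4), (14, 4), (35, 4), (9, 4)}
Taking the union: {(10, 4), (10, 6), (14, 4), (28, 9), (35, 4), (4, 5), (9, 4)}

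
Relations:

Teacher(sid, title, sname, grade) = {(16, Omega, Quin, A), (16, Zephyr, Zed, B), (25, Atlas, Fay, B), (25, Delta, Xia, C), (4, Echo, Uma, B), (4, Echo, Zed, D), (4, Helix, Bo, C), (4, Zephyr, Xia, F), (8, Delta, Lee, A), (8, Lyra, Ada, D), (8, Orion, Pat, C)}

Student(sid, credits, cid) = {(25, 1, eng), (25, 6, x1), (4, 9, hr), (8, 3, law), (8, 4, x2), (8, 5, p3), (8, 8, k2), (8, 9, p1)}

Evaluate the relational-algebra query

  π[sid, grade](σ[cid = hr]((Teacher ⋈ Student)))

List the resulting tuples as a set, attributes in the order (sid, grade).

{(4, B), (4, C), (4, D), (4, F)}

Natural join on sid: {(25, Atlas, Fay, B, 1, eng), (25, Atlas, Fay, B, 6, x1), (25, Delta, Xia, C, 1, eng), (25, Delta, Xia, C, 6, x1), (4, Echo, Uma, B, 9, hr), (4, Echo, Zed, D, 9, hr), (4, Helix, Bo, C, 9, hr), (4, Zephyr, Xia, F, 9, hr), (8, Delta, Lee, A, 3, law), (8, Delta, Lee, A, 4, x2), (8, Delta, Lee, A, 5, p3), (8, Delta, Lee, A, 8, k2), (8, Delta, Lee, A, 9, p1), (8, Lyra, Ada, D, 3, law), (8, Lyra, Ada, D, 4, x2), (8, Lyra, Ada, D, 5, p3), (8, Lyra, Ada, D, 8, k2), (8, Lyra, Ada, D, 9, p1), (8, Orion, Pat, C, 3, law), (8, Orion, Pat, C, 4, x2), (8, Orion, Pat, C, 5, p3), (8, Orion, Pat, C, 8, k2), (8, Orion, Pat, C, 9, p1)}
Filtering on cid = hr leaves {(4, Echo, Uma, B, 9, hr), (4, Echo, Zed, D, 9, hr), (4, Helix, Bo, C, 9, hr), (4, Zephyr, Xia, F, 9, hr)}.
π[sid, grade]: project onto (sid, grade) → {(4, B), (4, C), (4, D), (4, F)}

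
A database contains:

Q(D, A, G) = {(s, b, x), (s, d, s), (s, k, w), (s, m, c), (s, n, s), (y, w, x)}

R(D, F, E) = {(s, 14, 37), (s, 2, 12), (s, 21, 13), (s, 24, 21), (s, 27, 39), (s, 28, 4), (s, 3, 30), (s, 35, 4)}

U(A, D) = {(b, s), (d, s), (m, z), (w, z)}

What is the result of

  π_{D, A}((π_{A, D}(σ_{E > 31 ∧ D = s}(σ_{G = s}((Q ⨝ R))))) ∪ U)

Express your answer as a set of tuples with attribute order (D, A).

{(s, b), (s, d), (s, n), (z, m), (z, w)}

Natural join on D: {(s, b, x, 14, 37), (s, b, x, 2, 12), (s, b, x, 21, 13), (s, b, x, 24, 21), (s, b, x, 27, 39), (s, b, x, 28, 4), (s, b, x, 3, 30), (s, b, x, 35, 4), (s, d, s, 14, 37), (s, d, s, 2, 12), (s, d, s, 21, 13), (s, d, s, 24, 21), (s, d, s, 27, 39), (s, d, s, 28, 4), (s, d, s, 3, 30), (s, d, s, 35, 4), (s, k, w, 14, 37), (s, k, w, 2, 12), (s, k, w, 21, 13), (s, k, w, 24, 21), (s, k, w, 27, 39), (s, k, w, 28, 4), (s, k, w, 3, 30), (s, k, w, 35, 4), (s, m, c, 14, 37), (s, m, c, 2, 12), (s, m, c, 21, 13), (s, m, c, 24, 21), (s, m, c, 27, 39), (s, m, c, 28, 4), (s, m, c, 3, 30), (s, m, c, 35, 4), (s, n, s, 14, 37), (s, n, s, 2, 12), (s, n, s, 21, 13), (s, n, s, 24, 21), (s, n, s, 27, 39), (s, n, s, 28, 4), (s, n, s, 3, 30), (s, n, s, 35, 4)}
σ[G = s]: keep tuples satisfying G = s → {(s, d, s, 14, 37), (s, d, s, 2, 12), (s, d, s, 21, 13), (s, d, s, 24, 21), (s, d, s, 27, 39), (s, d, s, 28, 4), (s, d, s, 3, 30), (s, d, s, 35, 4), (s, n, s, 14, 37), (s, n, s, 2, 12), (s, n, s, 21, 13), (s, n, s, 24, 21), (s, n, s, 27, 39), (s, n, s, 28, 4), (s, n, s, 3, 30), (s, n, s, 35, 4)}
σ[E > 31 ∧ D = s]: keep tuples satisfying E > 31 ∧ D = s → {(s, d, s, 14, 37), (s, d, s, 27, 39), (s, n, s, 14, 37), (s, n, s, 27, 39)}
Projecting to A, D (2 duplicate(s) eliminated): {(d, s), (n, s)}
Set union of the two operands is {(b, s), (d, s), (m, z), (n, s), (w, z)}.
Projecting to D, A: {(s, b), (s, d), (s, n), (z, m), (z, w)}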